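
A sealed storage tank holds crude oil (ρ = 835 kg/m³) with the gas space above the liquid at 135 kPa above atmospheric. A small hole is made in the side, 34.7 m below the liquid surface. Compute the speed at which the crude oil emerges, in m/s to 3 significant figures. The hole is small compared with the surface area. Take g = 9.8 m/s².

Take point 1 at the surface (v₁ ≈ 0) and point 2 at the hole (at atmospheric pressure). Bernoulli: P₁ + ρg h = P_atm + ½ρv₂².
With P₁ − P_atm = 135000 Pa, v₂ = √(2gh + 2ΔP/ρ) = √(2·9.8·34.7 + 2·135000/835) = 31.7 m/s.

v = 31.7 m/s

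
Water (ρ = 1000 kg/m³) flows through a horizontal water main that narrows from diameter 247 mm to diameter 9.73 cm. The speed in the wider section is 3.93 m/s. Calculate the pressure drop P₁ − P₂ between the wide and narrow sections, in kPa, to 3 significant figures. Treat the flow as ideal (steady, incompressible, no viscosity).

ΔP ≈ 313 kPa

Continuity gives A₁v₁ = A₂v₂, so v₂ = (479 cm²)/(74.4 cm²) × 3.93 m/s = 25.3 m/s.
Bernoulli (h₁ = h₂): P₁ − P₂ = ½ρ(v₂² − v₁²).
P₁ − P₂ = ½·1000·(25.3² − 3.93²) = ½·1000·626 = 313000 Pa.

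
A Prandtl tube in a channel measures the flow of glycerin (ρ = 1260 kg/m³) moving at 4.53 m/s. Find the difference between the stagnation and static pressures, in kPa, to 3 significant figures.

ΔP ≈ 12.9 kPa

At the stagnation point the flow is brought to rest, so Bernoulli gives P_stag − P_static = ½ρv².
ΔP = ½·1260·4.53² = 12900 Pa.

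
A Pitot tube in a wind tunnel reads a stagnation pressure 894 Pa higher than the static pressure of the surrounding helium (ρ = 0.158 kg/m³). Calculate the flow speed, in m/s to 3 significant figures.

v = 106 m/s

The dynamic pressure equals the rise in static pressure at the stagnation point: ΔP = ½ρv².
v = √(2ΔP/ρ) = √(2·894/0.158) = 106 m/s.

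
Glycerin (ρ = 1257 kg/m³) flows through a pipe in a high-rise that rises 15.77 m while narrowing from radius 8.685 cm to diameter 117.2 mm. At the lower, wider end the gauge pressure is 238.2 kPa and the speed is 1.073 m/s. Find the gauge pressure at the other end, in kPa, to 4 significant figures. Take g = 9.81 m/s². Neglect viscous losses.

By continuity, v₂ = v₁·A₁/A₂ = 1.073·(237.0/107.9) = 2.357 m/s.
Bernoulli: P₁ + ½ρv₁² + ρg h₁ = P₂ + ½ρv₂² + ρg h₂, so P₂ = P₁ + ½ρ(v₁² − v₂²) − ρg(h₂ − h₁).
P₂ = 238200 + ½·1257·(1.073² − 2.357²) − 1257·9.81·(+15.77) = 238200 + (-2768) − (194500) = 40970 Pa.

P₂ = 40.97 kPa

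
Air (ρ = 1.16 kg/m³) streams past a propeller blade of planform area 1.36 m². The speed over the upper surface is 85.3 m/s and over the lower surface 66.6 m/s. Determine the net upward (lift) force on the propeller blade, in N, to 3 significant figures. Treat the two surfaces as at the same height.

The faster flow above has the lower pressure; Bernoulli (same height) gives ΔP = ½ρ(v_up² − v_low²).
ΔP = ½·1.16·(85.3² − 66.6²) = 1650 Pa.
Lift = ΔP · A = 1650 × 1.36 = 2240 N.

F = 2240 N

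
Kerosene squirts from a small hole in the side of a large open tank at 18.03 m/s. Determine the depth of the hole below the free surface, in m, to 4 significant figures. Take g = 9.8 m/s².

For a small hole in a large open tank, ½v² = gh, giving h = v²/(2g).
h = 18.03²/(2·9.8) = 325.1/19.60 = 16.59 m.

h ≈ 16.59 m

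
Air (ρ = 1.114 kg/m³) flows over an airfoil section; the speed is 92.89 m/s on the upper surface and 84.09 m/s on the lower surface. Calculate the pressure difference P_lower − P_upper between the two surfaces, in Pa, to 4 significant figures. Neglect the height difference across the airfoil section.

The pressure is lower where the speed is higher: ΔP = ½ρ(v_up² − v_low²).
ΔP = ½·1.114·(92.89² − 84.09²) = 867.5 Pa.

ΔP = 867.5 Pa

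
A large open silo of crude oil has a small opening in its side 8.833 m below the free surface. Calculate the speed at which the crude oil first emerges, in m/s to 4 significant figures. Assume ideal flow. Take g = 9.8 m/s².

The surface is effectively still and both ends are open, so ½v² = gh and v = √(2·9.8·8.833) = 13.16 m/s.

v ≈ 13.16 m/s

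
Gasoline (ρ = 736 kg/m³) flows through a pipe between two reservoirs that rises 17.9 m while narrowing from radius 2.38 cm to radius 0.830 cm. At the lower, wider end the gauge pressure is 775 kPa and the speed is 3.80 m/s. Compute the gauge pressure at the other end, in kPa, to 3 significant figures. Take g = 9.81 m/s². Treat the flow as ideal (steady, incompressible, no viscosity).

P₂ ≈ 292 kPa

By continuity, v₂ = v₁·A₁/A₂ = 3.80·(17.8/2.16) = 31.2 m/s.
Energy conservation along the streamline gives P₂ = P₁ − ½ρ(v₂² − v₁²) − ρg(h₂ − h₁).
P₂ = 775000 + ½·736·(3.80² − 31.2²) − 736·9.81·(+17.9) = 775000 + (-354000) − (129000) = 292000 Pa.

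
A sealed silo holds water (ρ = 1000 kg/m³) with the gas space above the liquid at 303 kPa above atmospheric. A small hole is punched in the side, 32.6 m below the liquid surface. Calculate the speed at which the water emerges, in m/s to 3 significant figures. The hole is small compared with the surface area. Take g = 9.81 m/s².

v = 35.3 m/s

Take point 1 at the surface (v₁ ≈ 0) and point 2 at the hole (at atmospheric pressure). Bernoulli: P₁ + ρg h = P_atm + ½ρv₂².
With P₁ − P_atm = 303000 Pa, v₂ = √(2gh + 2ΔP/ρ) = √(2·9.81·32.6 + 2·303000/1000) = 35.3 m/s.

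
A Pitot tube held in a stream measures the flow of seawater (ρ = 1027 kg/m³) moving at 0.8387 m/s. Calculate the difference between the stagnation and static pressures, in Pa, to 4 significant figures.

At the stagnation point the flow is brought to rest, so Bernoulli gives P_stag − P_static = ½ρv².
ΔP = ½·1027·0.8387² = 361.2 Pa.

ΔP = 361.2 Pa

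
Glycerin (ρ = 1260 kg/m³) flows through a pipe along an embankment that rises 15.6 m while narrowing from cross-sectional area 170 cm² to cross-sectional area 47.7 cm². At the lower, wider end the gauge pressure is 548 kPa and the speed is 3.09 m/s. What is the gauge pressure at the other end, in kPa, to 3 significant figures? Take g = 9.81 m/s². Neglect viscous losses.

P₂ ≈ 285 kPa

The volume flow rate is constant, so v₂ = (A₁/A₂)v₁ = (170/47.7)·3.09 = 11.0 m/s.
Applying Bernoulli between the two ends and solving for P₂: P₂ = P₁ + ½ρ(v₁² − v₂²) − ρgΔh.
P₂ = 548000 + ½·1260·(3.09² − 11.0²) − 1260·9.81·(+15.6) = 548000 + (-70400) − (193000) = 285000 Pa.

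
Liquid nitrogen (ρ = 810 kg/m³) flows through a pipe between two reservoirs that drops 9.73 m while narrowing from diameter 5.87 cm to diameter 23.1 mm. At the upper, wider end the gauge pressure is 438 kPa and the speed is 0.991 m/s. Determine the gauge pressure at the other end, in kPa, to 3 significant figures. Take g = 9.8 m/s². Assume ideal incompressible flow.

The volume flow rate is constant, so v₂ = (A₁/A₂)v₁ = (27.1/4.19)·0.991 = 6.40 m/s.
Applying Bernoulli between the two ends and solving for P₂: P₂ = P₁ + ½ρ(v₁² − v₂²) − ρgΔh.
P₂ = 438000 + ½·810·(0.991² − 6.40²) − 810·9.8·(−9.73) = 438000 + (-16200) − (-77200) = 499000 Pa.

499 kPa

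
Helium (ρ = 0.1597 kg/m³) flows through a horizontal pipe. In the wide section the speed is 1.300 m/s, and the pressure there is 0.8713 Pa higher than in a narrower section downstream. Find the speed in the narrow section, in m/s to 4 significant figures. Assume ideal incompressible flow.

v₂ ≈ 3.550 m/s

Horizontal Bernoulli: P₁ + ½ρv₁² = P₂ + ½ρv₂², so v₂² = v₁² + 2(P₁ − P₂)/ρ.
v₂ = √(1.300² + 2·0.8713/0.1597) = √(1.690 + 10.91) = 3.550 m/s.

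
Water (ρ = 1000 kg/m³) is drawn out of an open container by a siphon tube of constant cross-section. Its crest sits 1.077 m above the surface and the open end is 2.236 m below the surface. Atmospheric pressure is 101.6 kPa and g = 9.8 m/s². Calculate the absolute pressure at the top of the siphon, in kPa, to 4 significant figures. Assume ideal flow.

69.13 kPa

The outlet speed comes from Torricelli: v = √(2g·2.236) = 6.620 m/s.
The bore is uniform, so the speed at the crest is the same v. Bernoulli surface→crest: P_atm = P_top + ½ρv² + ρg·h_top.
P_top = 101600 − ½·1000·6.620² − 1000·9.8·1.077 = 69130 Pa.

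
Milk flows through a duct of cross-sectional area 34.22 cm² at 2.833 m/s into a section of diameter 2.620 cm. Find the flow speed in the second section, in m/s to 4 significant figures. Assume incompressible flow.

The volume flow rate is constant, so v₂ = (A₁/A₂)v₁ = (34.22/5.391)·2.833 = 17.98 m/s.

v₂ ≈ 17.98 m/s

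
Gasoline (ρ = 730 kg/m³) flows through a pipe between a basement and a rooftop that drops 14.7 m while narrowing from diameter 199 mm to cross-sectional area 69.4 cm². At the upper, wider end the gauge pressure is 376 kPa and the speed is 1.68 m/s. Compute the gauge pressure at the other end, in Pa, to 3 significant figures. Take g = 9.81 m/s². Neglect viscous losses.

P₂ = 462000 Pa

By continuity, v₂ = v₁·A₁/A₂ = 1.68·(311/69.4) = 7.53 m/s.
Energy conservation along the streamline gives P₂ = P₁ − ½ρ(v₂² − v₁²) − ρg(h₂ − h₁).
P₂ = 376000 + ½·730·(1.68² − 7.53²) − 730·9.81·(−14.7) = 376000 + (-19700) − (-105000) = 462000 Pa.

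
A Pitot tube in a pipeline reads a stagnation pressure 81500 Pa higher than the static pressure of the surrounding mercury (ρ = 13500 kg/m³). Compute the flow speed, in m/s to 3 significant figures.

v ≈ 3.47 m/s

The dynamic pressure equals the rise in static pressure at the stagnation point: ΔP = ½ρv².
v = √(2ΔP/ρ) = √(2·81500/13500) = 3.47 m/s.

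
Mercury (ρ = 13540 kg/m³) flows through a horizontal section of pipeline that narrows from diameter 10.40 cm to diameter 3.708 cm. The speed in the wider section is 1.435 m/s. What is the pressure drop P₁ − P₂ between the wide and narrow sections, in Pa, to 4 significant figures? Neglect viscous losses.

848800 Pa

The volume flow rate is constant, so v₂ = (A₁/A₂)v₁ = (84.95/10.80)·1.435 = 11.29 m/s.
Bernoulli (h₁ = h₂): P₁ − P₂ = ½ρ(v₂² − v₁²).
P₁ − P₂ = ½·13540·(11.29² − 1.435²) = ½·13540·125.4 = 848800 Pa.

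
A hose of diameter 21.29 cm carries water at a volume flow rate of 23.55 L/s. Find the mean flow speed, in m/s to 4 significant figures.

Q = 23.55 L/s = 0.02355 m³/s.
v = Q/A = 0.02355 / 0.03560 = 0.6615 m/s.

0.6615 m/s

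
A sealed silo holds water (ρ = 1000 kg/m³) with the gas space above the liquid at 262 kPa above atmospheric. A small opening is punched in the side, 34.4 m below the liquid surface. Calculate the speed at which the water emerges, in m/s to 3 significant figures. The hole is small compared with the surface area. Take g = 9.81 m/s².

v ≈ 34.6 m/s

Take point 1 at the surface (v₁ ≈ 0) and point 2 at the hole (at atmospheric pressure). Bernoulli: P₁ + ρg h = P_atm + ½ρv₂².
With P₁ − P_atm = 262000 Pa, v₂ = √(2gh + 2ΔP/ρ) = √(2·9.81·34.4 + 2·262000/1000) = 34.6 m/s.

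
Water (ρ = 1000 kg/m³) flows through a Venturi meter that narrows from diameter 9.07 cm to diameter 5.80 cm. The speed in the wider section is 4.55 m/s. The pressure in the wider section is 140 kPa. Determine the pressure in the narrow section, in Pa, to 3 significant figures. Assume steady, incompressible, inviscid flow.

Mass conservation (A₁v₁ = A₂v₂) gives v₂ = 4.55 × 64.6/26.4 = 11.1 m/s.
Along the horizontal streamline, P + ½ρv² is constant.
P₂ = P₁ − ½ρ(v₂² − v₁²) = 140000 − ½·1000·(11.1² − 4.55²) = 140000 − 51600 = 88400 Pa.

P₂ = 88400 Pa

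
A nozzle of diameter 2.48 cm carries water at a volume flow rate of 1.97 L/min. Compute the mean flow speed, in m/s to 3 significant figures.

Q = 1.97 L/min = 0.0000328 m³/s.
v = Q/A = 0.0000328 / 0.000483 = 0.0680 m/s.

v ≈ 0.0680 m/s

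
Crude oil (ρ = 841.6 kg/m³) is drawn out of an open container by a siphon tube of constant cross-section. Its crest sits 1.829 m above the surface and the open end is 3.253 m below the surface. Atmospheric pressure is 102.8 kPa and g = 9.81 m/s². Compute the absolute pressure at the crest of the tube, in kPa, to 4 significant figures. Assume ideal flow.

The outlet speed comes from Torricelli: v = √(2g·3.253) = 7.989 m/s.
Continuity keeps v the same throughout the tube; from surface to crest, P_atm + 0 = P_top + ½ρv² + ρg·h_top.
P_top = 102800 − ½·841.6·7.989² − 841.6·9.81·1.829 = 60840 Pa.

P_top ≈ 60.84 kPa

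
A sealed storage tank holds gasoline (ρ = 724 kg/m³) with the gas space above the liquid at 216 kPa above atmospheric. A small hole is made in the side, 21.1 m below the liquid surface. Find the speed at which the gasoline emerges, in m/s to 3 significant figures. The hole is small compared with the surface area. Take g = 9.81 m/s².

31.8 m/s

Take point 1 at the surface (v₁ ≈ 0) and point 2 at the hole (at atmospheric pressure). Bernoulli: P₁ + ρg h = P_atm + ½ρv₂².
With P₁ − P_atm = 216000 Pa, v₂ = √(2gh + 2ΔP/ρ) = √(2·9.81·21.1 + 2·216000/724) = 31.8 m/s.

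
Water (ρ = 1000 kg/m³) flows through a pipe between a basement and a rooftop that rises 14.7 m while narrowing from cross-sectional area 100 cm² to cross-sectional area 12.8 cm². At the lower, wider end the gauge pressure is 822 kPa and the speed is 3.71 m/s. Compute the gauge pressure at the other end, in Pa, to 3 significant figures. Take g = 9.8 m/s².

P₂ ≈ 265000 Pa

Mass conservation (A₁v₁ = A₂v₂) gives v₂ = 3.71 × 100/12.8 = 29.0 m/s.
Energy conservation along the streamline gives P₂ = P₁ − ½ρ(v₂² − v₁²) − ρg(h₂ − h₁).
P₂ = 822000 + ½·1000·(3.71² − 29.0²) − 1000·9.8·(+14.7) = 822000 + (-413000) − (144000) = 265000 Pa.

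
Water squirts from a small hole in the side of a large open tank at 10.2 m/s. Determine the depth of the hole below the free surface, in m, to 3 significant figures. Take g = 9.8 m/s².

h ≈ 5.31 m

For a small hole in a large open tank, ½v² = gh, giving h = v²/(2g).
h = 10.2²/(2·9.8) = 104/19.60 = 5.31 m.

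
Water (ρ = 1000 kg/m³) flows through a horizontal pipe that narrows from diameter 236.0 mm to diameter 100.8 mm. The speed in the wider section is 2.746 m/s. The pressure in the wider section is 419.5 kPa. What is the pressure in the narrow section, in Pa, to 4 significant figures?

The volume flow rate is constant, so v₂ = (A₁/A₂)v₁ = (437.4/79.80)·2.746 = 15.05 m/s.
Bernoulli (h₁ = h₂): P₁ − P₂ = ½ρ(v₂² − v₁²).
P₂ = P₁ − ½ρ(v₂² − v₁²) = 419500 − ½·1000·(15.05² − 2.746²) = 419500 − 109500 = 310000 Pa.

310000 Pa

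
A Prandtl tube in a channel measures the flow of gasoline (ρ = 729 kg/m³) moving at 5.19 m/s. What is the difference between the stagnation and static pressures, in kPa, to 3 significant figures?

ΔP ≈ 9.82 kPa

Bernoulli between the free stream and the stagnation point: ½ρv² = P_stag − P_static.
ΔP = ½·729·5.19² = 9820 Pa.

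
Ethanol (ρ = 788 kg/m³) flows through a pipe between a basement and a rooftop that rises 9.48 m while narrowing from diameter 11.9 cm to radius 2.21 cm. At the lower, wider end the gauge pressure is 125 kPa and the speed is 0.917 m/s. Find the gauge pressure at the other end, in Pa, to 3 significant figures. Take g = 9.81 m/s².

The volume flow rate is constant, so v₂ = (A₁/A₂)v₁ = (111/15.3)·0.917 = 6.65 m/s.
Bernoulli: P₁ + ½ρv₁² + ρg h₁ = P₂ + ½ρv₂² + ρg h₂, so P₂ = P₁ + ½ρ(v₁² − v₂²) − ρg(h₂ − h₁).
P₂ = 125000 + ½·788·(0.917² − 6.65²) − 788·9.81·(+9.48) = 125000 + (-17100) − (73300) = 34600 Pa.

P₂ ≈ 34600 Pa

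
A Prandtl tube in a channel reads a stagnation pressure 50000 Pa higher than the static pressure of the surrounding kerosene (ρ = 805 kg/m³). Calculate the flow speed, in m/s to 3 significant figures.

Bernoulli between the free stream and the stagnation point: ½ρv² = P_stag − P_static.
v = √(2ΔP/ρ) = √(2·50000/805) = 11.1 m/s.

v ≈ 11.1 m/s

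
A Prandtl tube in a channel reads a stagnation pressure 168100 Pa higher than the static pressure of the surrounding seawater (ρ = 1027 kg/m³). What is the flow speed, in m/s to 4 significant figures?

Bernoulli between the free stream and the stagnation point: ½ρv² = P_stag − P_static.
v = √(2ΔP/ρ) = √(2·168100/1027) = 18.09 m/s.

18.09 m/s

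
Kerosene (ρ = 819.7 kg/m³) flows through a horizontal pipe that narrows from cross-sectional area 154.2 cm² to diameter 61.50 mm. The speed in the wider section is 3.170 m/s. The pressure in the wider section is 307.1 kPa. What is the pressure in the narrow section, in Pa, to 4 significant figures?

P₂ = 200200 Pa

By continuity, v₂ = v₁·A₁/A₂ = 3.170·(154.2/29.71) = 16.46 m/s.
The pipe is horizontal, so Bernoulli reduces to P₁ + ½ρv₁² = P₂ + ½ρv₂².
P₂ = P₁ − ½ρ(v₂² − v₁²) = 307100 − ½·819.7·(16.46² − 3.170²) = 307100 − 106900 = 200200 Pa.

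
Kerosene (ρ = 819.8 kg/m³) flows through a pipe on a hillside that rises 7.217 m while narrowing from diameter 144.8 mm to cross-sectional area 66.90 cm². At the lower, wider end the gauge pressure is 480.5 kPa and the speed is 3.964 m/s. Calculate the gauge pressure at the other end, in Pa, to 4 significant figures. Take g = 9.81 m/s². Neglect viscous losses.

P₂ ≈ 389900 Pa

Mass conservation (A₁v₁ = A₂v₂) gives v₂ = 3.964 × 164.7/66.90 = 9.757 m/s.
Energy conservation along the streamline gives P₂ = P₁ − ½ρ(v₂² − v₁²) − ρg(h₂ − h₁).
P₂ = 480500 + ½·819.8·(3.964² − 9.757²) − 819.8·9.81·(+7.217) = 480500 + (-32580) − (58040) = 389900 Pa.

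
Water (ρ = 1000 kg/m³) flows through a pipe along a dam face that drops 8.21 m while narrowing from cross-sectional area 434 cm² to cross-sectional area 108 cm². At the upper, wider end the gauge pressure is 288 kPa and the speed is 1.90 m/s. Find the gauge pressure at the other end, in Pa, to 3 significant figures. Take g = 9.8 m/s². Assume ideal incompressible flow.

P₂ = 341000 Pa

The volume flow rate is constant, so v₂ = (A₁/A₂)v₁ = (434/108)·1.90 = 7.64 m/s.
Bernoulli: P₁ + ½ρv₁² + ρg h₁ = P₂ + ½ρv₂² + ρg h₂, so P₂ = P₁ + ½ρ(v₁² − v₂²) − ρg(h₂ − h₁).
P₂ = 288000 + ½·1000·(1.90² − 7.64²) − 1000·9.8·(−8.21) = 288000 + (-27300) − (-80500) = 341000 Pa.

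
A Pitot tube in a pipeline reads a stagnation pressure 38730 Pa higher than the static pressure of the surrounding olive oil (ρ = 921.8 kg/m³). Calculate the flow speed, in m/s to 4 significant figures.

Bernoulli between the free stream and the stagnation point: ½ρv² = P_stag − P_static.
v = √(2ΔP/ρ) = √(2·38730/921.8) = 9.167 m/s.

v ≈ 9.167 m/s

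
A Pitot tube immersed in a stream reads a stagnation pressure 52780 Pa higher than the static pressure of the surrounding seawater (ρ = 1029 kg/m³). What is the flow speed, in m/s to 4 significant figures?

Bernoulli between the free stream and the stagnation point: ½ρv² = P_stag − P_static.
v = √(2ΔP/ρ) = √(2·52780/1029) = 10.13 m/s.

v ≈ 10.13 m/s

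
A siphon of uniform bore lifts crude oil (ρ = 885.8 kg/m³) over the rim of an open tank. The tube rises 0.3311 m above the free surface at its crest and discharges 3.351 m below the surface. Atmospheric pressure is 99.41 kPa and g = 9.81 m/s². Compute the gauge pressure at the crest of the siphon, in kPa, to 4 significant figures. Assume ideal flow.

The outlet speed comes from Torricelli: v = √(2g·3.351) = 8.108 m/s.
The bore is uniform, so the speed at the crest is the same v. Bernoulli surface→crest: P_atm = P_top + ½ρv² + ρg·h_top.
P_top = 99410 − ½·885.8·8.108² − 885.8·9.81·0.3311 = 67410 Pa. So P_gauge = P_top − P_atm = -32000 Pa.

P_gauge ≈ -32.00 kPa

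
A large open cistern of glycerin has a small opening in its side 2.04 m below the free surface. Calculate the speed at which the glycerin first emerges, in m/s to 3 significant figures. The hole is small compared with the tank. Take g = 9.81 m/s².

6.33 m/s

With the surface at rest and both surface and jet at atmospheric pressure, Bernoulli gives ρg h = ½ρv², so v = √(2gh) = √(2·9.81·2.04) = 6.33 m/s.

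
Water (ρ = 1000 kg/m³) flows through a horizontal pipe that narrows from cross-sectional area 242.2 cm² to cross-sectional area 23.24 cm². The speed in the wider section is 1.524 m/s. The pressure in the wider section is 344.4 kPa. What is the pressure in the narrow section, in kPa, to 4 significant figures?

P₂ ≈ 219.4 kPa

Mass conservation (A₁v₁ = A₂v₂) gives v₂ = 1.524 × 242.2/23.24 = 15.88 m/s.
With no height change, Bernoulli's equation is P₁ + ½ρv₁² = P₂ + ½ρv₂².
P₂ = P₁ − ½ρ(v₂² − v₁²) = 344400 − ½·1000·(15.88² − 1.524²) = 344400 − 125000 = 219400 Pa.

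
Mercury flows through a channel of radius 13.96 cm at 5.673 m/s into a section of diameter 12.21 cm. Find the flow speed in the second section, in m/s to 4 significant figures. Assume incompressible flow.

v₂ ≈ 29.66 m/s

By continuity, v₂ = v₁·A₁/A₂ = 5.673·(612.2/117.1) = 29.66 m/s.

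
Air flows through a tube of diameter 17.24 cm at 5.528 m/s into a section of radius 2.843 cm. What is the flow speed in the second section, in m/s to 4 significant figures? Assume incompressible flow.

By continuity, v₂ = v₁·A₁/A₂ = 5.528·(233.4/25.39) = 50.82 m/s.

v₂ ≈ 50.82 m/s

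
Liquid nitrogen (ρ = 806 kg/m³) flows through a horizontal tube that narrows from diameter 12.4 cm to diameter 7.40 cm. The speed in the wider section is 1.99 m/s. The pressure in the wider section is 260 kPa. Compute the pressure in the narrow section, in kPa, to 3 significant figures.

P₂ = 249 kPa

By continuity, v₂ = v₁·A₁/A₂ = 1.99·(121/43.0) = 5.59 m/s.
Bernoulli (h₁ = h₂): P₁ − P₂ = ½ρ(v₂² − v₁²).
P₂ = P₁ − ½ρ(v₂² − v₁²) = 260000 − ½·806·(5.59² − 1.99²) = 260000 − 11000 = 249000 Pa.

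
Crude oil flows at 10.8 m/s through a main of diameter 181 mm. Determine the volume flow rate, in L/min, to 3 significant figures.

Q = A·v = 0.0257 m² × 10.8 m/s = 0.278 m³/s.
Converting: 0.278 m³/s × 60000 = 16700 L/min.

Q ≈ 16700 L/min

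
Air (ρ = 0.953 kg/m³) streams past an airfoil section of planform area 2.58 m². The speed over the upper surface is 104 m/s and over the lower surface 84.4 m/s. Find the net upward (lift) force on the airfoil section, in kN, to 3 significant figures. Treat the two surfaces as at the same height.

F = 4.54 kN

The faster flow above has the lower pressure; Bernoulli (same height) gives ΔP = ½ρ(v_up² − v_low²).
ΔP = ½·0.953·(104² − 84.4²) = 1760 Pa.
Lift = ΔP · A = 1760 × 2.58 = 4540 N.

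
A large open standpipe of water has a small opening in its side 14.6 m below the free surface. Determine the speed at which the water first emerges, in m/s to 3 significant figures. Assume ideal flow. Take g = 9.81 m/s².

Bernoulli from surface to hole (P equal, v_surface ≈ 0): v = √(2gh) = √(2×9.81×14.6) = 16.9 m/s.

v = 16.9 m/s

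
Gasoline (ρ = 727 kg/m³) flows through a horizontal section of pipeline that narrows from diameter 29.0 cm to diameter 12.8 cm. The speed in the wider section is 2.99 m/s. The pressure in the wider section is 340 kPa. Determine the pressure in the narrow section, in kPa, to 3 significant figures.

By continuity, v₂ = v₁·A₁/A₂ = 2.99·(661/129) = 15.3 m/s.
With no height change, Bernoulli's equation is P₁ + ½ρv₁² = P₂ + ½ρv₂².
P₂ = P₁ − ½ρ(v₂² − v₁²) = 340000 − ½·727·(15.3² − 2.99²) = 340000 − 82400 = 258000 Pa.

P₂ ≈ 258 kPa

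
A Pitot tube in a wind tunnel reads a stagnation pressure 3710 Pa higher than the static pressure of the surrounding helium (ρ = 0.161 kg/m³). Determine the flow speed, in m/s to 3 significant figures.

The dynamic pressure equals the rise in static pressure at the stagnation point: ΔP = ½ρv².
v = √(2ΔP/ρ) = √(2·3710/0.161) = 215 m/s.

v = 215 m/s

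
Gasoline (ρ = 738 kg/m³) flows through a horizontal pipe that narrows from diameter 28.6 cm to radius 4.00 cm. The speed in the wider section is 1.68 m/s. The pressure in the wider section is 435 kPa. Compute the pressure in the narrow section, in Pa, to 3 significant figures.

P₂ ≈ 266000 Pa

By continuity, v₂ = v₁·A₁/A₂ = 1.68·(642/50.3) = 21.5 m/s.
Along the horizontal streamline, P + ½ρv² is constant.
P₂ = P₁ − ½ρ(v₂² − v₁²) = 435000 − ½·738·(21.5² − 1.68²) = 435000 − 169000 = 266000 Pa.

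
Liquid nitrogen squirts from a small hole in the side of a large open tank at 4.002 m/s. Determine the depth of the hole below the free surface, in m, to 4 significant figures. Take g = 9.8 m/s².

h ≈ 0.8171 m

Inverting v = √(2gh) gives h = v² / 2g.
h = 4.002²/(2·9.8) = 16.02/19.60 = 0.8171 m.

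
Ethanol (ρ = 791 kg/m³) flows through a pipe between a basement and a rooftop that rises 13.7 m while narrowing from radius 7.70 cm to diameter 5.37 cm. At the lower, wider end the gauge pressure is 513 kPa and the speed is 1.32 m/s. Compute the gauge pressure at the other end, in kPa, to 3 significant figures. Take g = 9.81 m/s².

P₂ ≈ 361 kPa

By continuity, v₂ = v₁·A₁/A₂ = 1.32·(186/22.6) = 10.9 m/s.
Applying Bernoulli between the two ends and solving for P₂: P₂ = P₁ + ½ρ(v₁² − v₂²) − ρgΔh.
P₂ = 513000 + ½·791·(1.32² − 10.9²) − 791·9.81·(+13.7) = 513000 + (-45900) − (106000) = 361000 Pa.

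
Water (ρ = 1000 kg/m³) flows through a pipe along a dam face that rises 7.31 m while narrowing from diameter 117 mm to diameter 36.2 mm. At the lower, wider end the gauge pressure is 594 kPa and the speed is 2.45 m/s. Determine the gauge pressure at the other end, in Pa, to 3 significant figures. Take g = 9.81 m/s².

P₂ ≈ 198000 Pa

By continuity, v₂ = v₁·A₁/A₂ = 2.45·(108/10.3) = 25.6 m/s.
Bernoulli: P₁ + ½ρv₁² + ρg h₁ = P₂ + ½ρv₂² + ρg h₂, so P₂ = P₁ + ½ρ(v₁² − v₂²) − ρg(h₂ − h₁).
P₂ = 594000 + ½·1000·(2.45² − 25.6²) − 1000·9.81·(+7.31) = 594000 + (-324000) − (71700) = 198000 Pa.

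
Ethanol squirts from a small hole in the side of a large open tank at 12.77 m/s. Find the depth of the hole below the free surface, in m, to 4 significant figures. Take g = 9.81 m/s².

8.312 m

Torricelli: v = √(2gh), so h = v²/(2g).
h = 12.77²/(2·9.81) = 163.1/19.62 = 8.312 m.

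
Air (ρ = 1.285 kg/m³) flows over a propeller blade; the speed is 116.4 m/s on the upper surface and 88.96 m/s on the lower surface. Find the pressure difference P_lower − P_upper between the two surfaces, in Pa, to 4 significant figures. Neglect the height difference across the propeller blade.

Bernoulli (same height): P_lower − P_upper = ½ρ(v_upper² − v_lower²).
ΔP = ½·1.285·(116.4² − 88.96²) = 3621 Pa.

ΔP = 3621 Pa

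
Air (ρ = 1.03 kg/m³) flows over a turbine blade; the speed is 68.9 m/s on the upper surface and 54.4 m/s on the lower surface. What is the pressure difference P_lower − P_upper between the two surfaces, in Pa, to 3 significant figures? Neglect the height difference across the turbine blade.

Bernoulli (same height): P_lower − P_upper = ½ρ(v_upper² − v_lower²).
ΔP = ½·1.03·(68.9² − 54.4²) = 921 Pa.

ΔP ≈ 921 Pa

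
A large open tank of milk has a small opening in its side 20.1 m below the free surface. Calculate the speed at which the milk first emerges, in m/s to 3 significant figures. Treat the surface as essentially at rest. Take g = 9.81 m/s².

19.9 m/s

With the surface at rest and both surface and jet at atmospheric pressure, Bernoulli gives ρg h = ½ρv², so v = √(2gh) = √(2·9.81·20.1) = 19.9 m/s.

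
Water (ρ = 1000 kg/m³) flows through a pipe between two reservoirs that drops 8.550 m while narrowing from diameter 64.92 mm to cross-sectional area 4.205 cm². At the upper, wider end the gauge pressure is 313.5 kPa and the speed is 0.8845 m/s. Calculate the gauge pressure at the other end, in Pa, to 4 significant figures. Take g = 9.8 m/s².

373400 Pa

The volume flow rate is constant, so v₂ = (A₁/A₂)v₁ = (33.10/4.205)·0.8845 = 6.963 m/s.
Applying Bernoulli between the two ends and solving for P₂: P₂ = P₁ + ½ρ(v₁² − v₂²) − ρgΔh.
P₂ = 313500 + ½·1000·(0.8845² − 6.963²) − 1000·9.8·(−8.550) = 313500 + (-23850) − (-83790) = 373400 Pa.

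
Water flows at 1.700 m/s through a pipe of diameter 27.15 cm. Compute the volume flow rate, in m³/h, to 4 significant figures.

Q ≈ 354.3 m³/h

Q = A·v = 0.05789 m² × 1.700 m/s = 0.09842 m³/s.
Converting: 0.09842 m³/s × 3600 = 354.3 m³/h.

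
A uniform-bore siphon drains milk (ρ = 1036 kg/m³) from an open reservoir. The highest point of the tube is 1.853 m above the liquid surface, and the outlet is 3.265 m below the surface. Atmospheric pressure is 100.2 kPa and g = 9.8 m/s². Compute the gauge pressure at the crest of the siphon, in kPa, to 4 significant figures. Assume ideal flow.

P_gauge ≈ -51.96 kPa

Bernoulli surface→outlet gives ½v² = g·h_out, so v = √(2·9.8·3.265) = 8.000 m/s.
With constant cross-section the crest speed equals v; applying Bernoulli from the surface up to the crest, P_top = P_atm − ½ρv² − ρg·h_top.
P_top = 100200 − ½·1036·8.000² − 1036·9.8·1.853 = 48240 Pa. So P_gauge = P_top − P_atm = -51960 Pa.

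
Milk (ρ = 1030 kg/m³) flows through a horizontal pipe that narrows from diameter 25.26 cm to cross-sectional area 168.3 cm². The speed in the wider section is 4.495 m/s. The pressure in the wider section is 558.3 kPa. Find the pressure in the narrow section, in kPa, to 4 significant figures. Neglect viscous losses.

The volume flow rate is constant, so v₂ = (A₁/A₂)v₁ = (501.1/168.3)·4.495 = 13.38 m/s.
With no height change, Bernoulli's equation is P₁ + ½ρv₁² = P₂ + ½ρv₂².
P₂ = P₁ − ½ρ(v₂² − v₁²) = 558300 − ½·1030·(13.38² − 4.495²) = 558300 − 81850 = 476400 Pa.

476.4 kPa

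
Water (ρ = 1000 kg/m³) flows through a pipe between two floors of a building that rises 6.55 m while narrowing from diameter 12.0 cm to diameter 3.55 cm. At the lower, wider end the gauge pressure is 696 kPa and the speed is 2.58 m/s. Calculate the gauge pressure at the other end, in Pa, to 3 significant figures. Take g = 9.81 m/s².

P₂ = 201000 Pa

The volume flow rate is constant, so v₂ = (A₁/A₂)v₁ = (113/9.90)·2.58 = 29.5 m/s.
Energy conservation along the streamline gives P₂ = P₁ − ½ρ(v₂² − v₁²) − ρg(h₂ − h₁).
P₂ = 696000 + ½·1000·(2.58² − 29.5²) − 1000·9.81·(+6.55) = 696000 + (-431000) − (64300) = 201000 Pa.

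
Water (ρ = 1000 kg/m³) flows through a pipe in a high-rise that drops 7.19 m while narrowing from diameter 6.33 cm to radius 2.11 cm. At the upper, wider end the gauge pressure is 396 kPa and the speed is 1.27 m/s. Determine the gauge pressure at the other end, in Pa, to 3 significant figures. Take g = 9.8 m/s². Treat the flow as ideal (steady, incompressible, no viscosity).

By continuity, v₂ = v₁·A₁/A₂ = 1.27·(31.5/14.0) = 2.86 m/s.
Energy conservation along the streamline gives P₂ = P₁ − ½ρ(v₂² − v₁²) − ρg(h₂ − h₁).
P₂ = 396000 + ½·1000·(1.27² − 2.86²) − 1000·9.8·(−7.19) = 396000 + (-3280) − (-70500) = 463000 Pa.

463000 Pa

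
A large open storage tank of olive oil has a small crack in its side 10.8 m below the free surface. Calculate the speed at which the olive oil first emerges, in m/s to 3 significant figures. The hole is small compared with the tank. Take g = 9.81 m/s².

With the surface at rest and both surface and jet at atmospheric pressure, Bernoulli gives ρg h = ½ρv², so v = √(2gh) = √(2·9.81·10.8) = 14.6 m/s.

14.6 m/s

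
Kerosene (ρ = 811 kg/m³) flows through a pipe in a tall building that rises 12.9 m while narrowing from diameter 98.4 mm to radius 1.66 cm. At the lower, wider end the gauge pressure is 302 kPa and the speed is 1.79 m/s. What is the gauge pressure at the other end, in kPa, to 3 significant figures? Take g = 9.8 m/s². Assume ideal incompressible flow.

P₂ ≈ 101 kPa

By continuity, v₂ = v₁·A₁/A₂ = 1.79·(76.0/8.66) = 15.7 m/s.
Bernoulli: P₁ + ½ρv₁² + ρg h₁ = P₂ + ½ρv₂² + ρg h₂, so P₂ = P₁ + ½ρ(v₁² − v₂²) − ρg(h₂ − h₁).
P₂ = 302000 + ½·811·(1.79² − 15.7²) − 811·9.8·(+12.9) = 302000 + (-99000) − (103000) = 101000 Pa.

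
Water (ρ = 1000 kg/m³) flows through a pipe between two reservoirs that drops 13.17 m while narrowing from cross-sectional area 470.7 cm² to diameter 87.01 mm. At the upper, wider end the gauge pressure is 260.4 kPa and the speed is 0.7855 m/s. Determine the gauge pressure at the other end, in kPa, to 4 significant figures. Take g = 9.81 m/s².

P₂ ≈ 370.6 kPa

The volume flow rate is constant, so v₂ = (A₁/A₂)v₁ = (470.7/59.46)·0.7855 = 6.218 m/s.
Energy conservation along the streamline gives P₂ = P₁ − ½ρ(v₂² − v₁²) − ρg(h₂ − h₁).
P₂ = 260400 + ½·1000·(0.7855² − 6.218²) − 1000·9.81·(−13.17) = 260400 + (-19020) − (-129200) = 370600 Pa.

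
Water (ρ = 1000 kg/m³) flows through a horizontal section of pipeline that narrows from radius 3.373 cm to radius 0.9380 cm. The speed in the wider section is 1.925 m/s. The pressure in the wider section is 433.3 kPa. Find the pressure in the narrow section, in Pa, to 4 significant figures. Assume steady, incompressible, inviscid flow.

P₂ = 125300 Pa

By continuity, v₂ = v₁·A₁/A₂ = 1.925·(35.74/2.764) = 24.89 m/s.
Bernoulli (h₁ = h₂): P₁ − P₂ = ½ρ(v₂² − v₁²).
P₂ = P₁ − ½ρ(v₂² − v₁²) = 433300 − ½·1000·(24.89² − 1.925²) = 433300 − 308000 = 125300 Pa.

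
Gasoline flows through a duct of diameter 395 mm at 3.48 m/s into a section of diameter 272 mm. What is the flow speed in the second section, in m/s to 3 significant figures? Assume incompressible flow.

The volume flow rate is constant, so v₂ = (A₁/A₂)v₁ = (1230/581)·3.48 = 7.34 m/s.

v₂ = 7.34 m/s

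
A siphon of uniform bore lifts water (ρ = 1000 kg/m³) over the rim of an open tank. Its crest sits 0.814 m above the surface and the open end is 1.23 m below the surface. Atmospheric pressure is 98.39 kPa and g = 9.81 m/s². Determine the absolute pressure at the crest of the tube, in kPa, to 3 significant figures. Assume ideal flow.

P_top ≈ 78.3 kPa

Bernoulli surface→outlet gives ½v² = g·h_out, so v = √(2·9.81·1.23) = 4.91 m/s.
With constant cross-section the crest speed equals v; applying Bernoulli from the surface up to the crest, P_top = P_atm − ½ρv² − ρg·h_top.
P_top = 98390 − ½·1000·4.91² − 1000·9.81·0.814 = 78300 Pa.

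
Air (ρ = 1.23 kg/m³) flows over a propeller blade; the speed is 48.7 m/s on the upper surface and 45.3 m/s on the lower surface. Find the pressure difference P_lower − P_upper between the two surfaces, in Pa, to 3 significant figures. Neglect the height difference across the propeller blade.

The pressure is lower where the speed is higher: ΔP = ½ρ(v_up² − v_low²).
ΔP = ½·1.23·(48.7² − 45.3²) = 197 Pa.

ΔP ≈ 197 Pa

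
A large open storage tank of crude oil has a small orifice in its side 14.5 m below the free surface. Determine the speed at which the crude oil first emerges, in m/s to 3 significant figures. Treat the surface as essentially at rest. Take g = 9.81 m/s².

v ≈ 16.9 m/s

Bernoulli from surface to hole (P equal, v_surface ≈ 0): v = √(2gh) = √(2×9.81×14.5) = 16.9 m/s.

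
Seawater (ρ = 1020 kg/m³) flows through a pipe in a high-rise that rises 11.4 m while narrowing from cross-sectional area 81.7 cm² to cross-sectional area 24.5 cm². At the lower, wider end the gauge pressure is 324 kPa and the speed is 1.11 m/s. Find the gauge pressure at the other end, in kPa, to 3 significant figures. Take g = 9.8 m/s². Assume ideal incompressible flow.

P₂ ≈ 204 kPa

By continuity, v₂ = v₁·A₁/A₂ = 1.11·(81.7/24.5) = 3.70 m/s.
Applying Bernoulli between the two ends and solving for P₂: P₂ = P₁ + ½ρ(v₁² − v₂²) − ρgΔh.
P₂ = 324000 + ½·1020·(1.11² − 3.70²) − 1020·9.8·(+11.4) = 324000 + (-6360) − (114000) = 204000 Pa.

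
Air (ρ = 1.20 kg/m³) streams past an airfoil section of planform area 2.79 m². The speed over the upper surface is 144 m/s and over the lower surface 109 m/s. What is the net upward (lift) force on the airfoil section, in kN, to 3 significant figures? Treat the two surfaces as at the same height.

F ≈ 14.8 kN

With equal heights on the two surfaces, Bernoulli gives P_lower − P_upper = ½ρ(v_upper² − v_lower²).
ΔP = ½·1.20·(144² − 109²) = 5310 Pa.
Lift = ΔP · A = 5310 × 2.79 = 14800 N.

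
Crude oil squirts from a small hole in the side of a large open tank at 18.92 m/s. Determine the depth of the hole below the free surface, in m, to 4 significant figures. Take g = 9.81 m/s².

Torricelli: v = √(2gh), so h = v²/(2g).
h = 18.92²/(2·9.81) = 358.0/19.62 = 18.24 m.

h ≈ 18.24 m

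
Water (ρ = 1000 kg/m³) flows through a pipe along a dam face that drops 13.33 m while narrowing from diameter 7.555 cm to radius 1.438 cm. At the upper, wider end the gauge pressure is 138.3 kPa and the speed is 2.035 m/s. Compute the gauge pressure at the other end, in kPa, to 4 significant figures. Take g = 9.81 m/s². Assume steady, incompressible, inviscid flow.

P₂ ≈ 172.5 kPa

The volume flow rate is constant, so v₂ = (A₁/A₂)v₁ = (44.83/6.496)·2.035 = 14.04 m/s.
Applying Bernoulli between the two ends and solving for P₂: P₂ = P₁ + ½ρ(v₁² − v₂²) − ρgΔh.
P₂ = 138300 + ½·1000·(2.035² − 14.04²) − 1000·9.81·(−13.33) = 138300 + (-96530) − (-130800) = 172500 Pa.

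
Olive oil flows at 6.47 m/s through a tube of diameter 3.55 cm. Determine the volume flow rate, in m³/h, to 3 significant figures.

Q ≈ 23.1 m³/h

Q = A·v = 0.000990 m² × 6.47 m/s = 0.00640 m³/s.
Converting: 0.00640 m³/s × 3600 = 23.1 m³/h.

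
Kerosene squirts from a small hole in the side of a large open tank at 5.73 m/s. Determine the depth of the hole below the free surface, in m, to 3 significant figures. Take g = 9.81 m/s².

Torricelli: v = √(2gh), so h = v²/(2g).
h = 5.73²/(2·9.81) = 32.8/19.62 = 1.67 m.

h = 1.67 m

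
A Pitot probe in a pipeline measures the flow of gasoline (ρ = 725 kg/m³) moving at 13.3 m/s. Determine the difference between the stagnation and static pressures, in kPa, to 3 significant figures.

ΔP ≈ 64.1 kPa

The dynamic pressure equals the rise in static pressure at the stagnation point: ΔP = ½ρv².
ΔP = ½·725·13.3² = 64100 Pa.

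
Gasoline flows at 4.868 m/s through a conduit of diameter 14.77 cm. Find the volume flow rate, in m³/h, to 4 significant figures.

Q ≈ 300.3 m³/h

Q = A·v = 0.01713 m² × 4.868 m/s = 0.08341 m³/s.
Converting: 0.08341 m³/s × 3600 = 300.3 m³/h.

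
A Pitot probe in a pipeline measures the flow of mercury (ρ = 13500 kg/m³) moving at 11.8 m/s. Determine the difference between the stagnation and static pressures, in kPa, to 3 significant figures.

At the stagnation point the flow is brought to rest, so Bernoulli gives P_stag − P_static = ½ρv².
ΔP = ½·13500·11.8² = 940000 Pa.

940 kPa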